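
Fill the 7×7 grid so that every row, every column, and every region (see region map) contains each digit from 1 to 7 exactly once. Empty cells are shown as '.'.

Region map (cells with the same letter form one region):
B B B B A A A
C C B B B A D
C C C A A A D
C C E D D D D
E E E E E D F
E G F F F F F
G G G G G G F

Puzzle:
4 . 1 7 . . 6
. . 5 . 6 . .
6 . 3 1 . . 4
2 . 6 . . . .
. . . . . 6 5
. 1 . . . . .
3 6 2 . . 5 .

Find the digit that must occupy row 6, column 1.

row 7, column 4 = 4: row 7 has {2,3,5,6}; col 4 has {1,7}; region has {1,2,3,5,6} → only 4 remains.
row 7, column 5 = 7: row 7 has {2,3,4,5,6}; col 5 has {6}; region has {1,2,3,4,5,6} → only 7 remains.
row 7, column 7 = 1: row 7 has {2,3,4,5,6,7}; col 7 has {4,5,6}; region has {5} → only 1 remains.
row 1, column 5 = 5: in row 1, 5 can only go here (every other open cell in that row sees a 5).
row 3, column 5 = 2: row 3 has {1,3,4,6}; col 5 has {5,6,7}; region has {1,5,6} → only 2 remains.
row 3, column 6 = 7: row 3 has {1,2,3,4,6}; col 6 has {5,6}; region has {1,2,5,6} → only 7 remains.
row 1, column 6 = 3: row 1 has {1,4,5,6,7}; col 6 has {5,6,7}; region has {1,2,5,6,7} → only 3 remains.
row 2, column 6 = 4: row 2 has {5,6}; col 6 has {3,5,6,7}; region has {1,2,3,5,6,7} → only 4 remains.
row 3, column 2 = 5: row 3 has {1,2,3,4,6,7}; col 2 has {1,6}; region has {2,3,6} → only 5 remains.
row 4, column 6 = 1: row 4 has {2,6}; col 6 has {3,4,5,6,7}; region has {4,6} → only 1 remains.
row 6, column 6 = 2: row 6 has {1}; col 6 has {1,3,4,5,6,7}; region has {1,5} → only 2 remains.
row 1, column 2 = 2: row 1 has {1,3,4,5,6,7}; col 2 has {1,5,6}; region has {1,4,5,6,7} → only 2 remains.
row 2, column 2 = 7: row 2 has {4,5,6}; col 2 has {1,2,5,6}; region has {2,3,5,6} → only 7 remains.
row 2, column 4 = 3: row 2 has {4,5,6,7}; col 4 has {1,4,7}; region has {1,2,4,5,6,7} → only 3 remains.
row 2, column 7 = 2: row 2 has {3,4,5,6,7}; col 7 has {1,4,5,6}; region has {1,4,6} → only 2 remains.
row 4, column 2 = 4: row 4 has {1,2,6}; col 2 has {1,2,5,6,7}; region has {2,3,5,6,7} → only 4 remains.
row 4, column 4 = 5: row 4 has {1,2,4,6}; col 4 has {1,3,4,7}; region has {1,2,4,6} → only 5 remains.
row 4, column 5 = 3: row 4 has {1,2,4,5,6}; col 5 has {2,5,6,7}; region has {1,2,4,5,6} → only 3 remains.
row 4, column 7 = 7: row 4 has {1,2,3,4,5,6}; col 7 has {1,2,4,5,6}; region has {1,2,3,4,5,6} → only 7 remains.
row 5, column 2 = 3: row 5 has {5,6}; col 2 has {1,2,4,5,6,7}; region has {6} → only 3 remains.
row 5, column 4 = 2: row 5 has {3,5,6}; col 4 has {1,3,4,5,7}; region has {3,6} → only 2 remains.
row 6, column 4 = 6: row 6 has {1,2}; col 4 has {1,2,3,4,5,7}; region has {1,2,5} → only 6 remains.
row 6, column 5 = 4: row 6 has {1,2,6}; col 5 has {2,3,5,6,7}; region has {1,2,5,6} → only 4 remains.
row 6, column 7 = 3: row 6 has {1,2,4,6}; col 7 has {1,2,4,5,6,7}; region has {1,2,4,5,6} → only 3 remains.
row 2, column 1 = 1: row 2 has {2,3,4,5,6,7}; col 1 has {2,3,4,6}; region has {2,3,4,5,6,7} → only 1 remains.
row 5, column 1 = 7: row 5 has {2,3,5,6}; col 1 has {1,2,3,4,6}; region has {2,3,6} → only 7 remains.
row 5, column 3 = 4: row 5 has {2,3,5,6,7}; col 3 has {1,2,3,5,6}; region has {2,3,6,7} → only 4 remains.
row 5, column 5 = 1: row 5 has {2,3,4,5,6,7}; col 5 has {2,3,4,5,6,7}; region has {2,3,4,6,7} → only 1 remains.
row 6, column 1 = 5: row 6 has {1,2,3,4,6}; col 1 has {1,2,3,4,6,7}; region has {1,2,3,4,6,7} → only 5 remains.

5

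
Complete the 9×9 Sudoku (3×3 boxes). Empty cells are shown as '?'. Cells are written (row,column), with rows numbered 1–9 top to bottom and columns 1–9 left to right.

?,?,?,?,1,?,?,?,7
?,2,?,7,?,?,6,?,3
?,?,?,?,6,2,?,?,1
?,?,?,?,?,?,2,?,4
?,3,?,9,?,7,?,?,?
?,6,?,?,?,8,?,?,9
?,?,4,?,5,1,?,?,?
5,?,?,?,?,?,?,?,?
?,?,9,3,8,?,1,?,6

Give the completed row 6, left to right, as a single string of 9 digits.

(4,5) = 3: row 4 has {2,4}; col 5 has {1,5,6,8}; box has {7,8,9} → only 3 remains.
(9,2) = 7: row 9 has {1,3,6,8,9}; col 2 has {2,3,6}; box has {4,5,9} → only 7 remains.
(9,6) = 4: row 9 has {1,3,6,7,8,9}; col 6 has {1,2,7,8}; box has {1,3,5,8} → only 4 remains.
(7,2) = 8: row 7 has {1,4,5}; col 2 has {2,3,6,7}; box has {4,5,7,9} → only 8 remains.
(7,9) = 2: row 7 has {1,4,5,8}; col 9 has {1,3,4,6,7,9}; box has {1,6} → only 2 remains.
(8,2) = 1: row 8 has {5}; col 2 has {2,3,6,7,8}; box has {4,5,7,8,9} → only 1 remains.
(8,9) = 8: row 8 has {1,5}; col 9 has {1,2,3,4,6,7,9}; box has {1,2,6} → only 8 remains.
(9,1) = 2: row 9 has {1,3,4,6,7,8,9}; col 1 has {5}; box has {1,4,5,7,8,9} → only 2 remains.
(9,8) = 5: row 9 has {1,2,3,4,6,7,8,9}; col 8 has {}; box has {1,2,6,8} → only 5 remains.
(5,9) = 5: row 5 has {3,7,9}; col 9 has {1,2,3,4,6,7,8,9}; box has {2,4,9} → only 5 remains.
(7,4) = 6: row 7 has {1,2,4,5,8}; col 4 has {3,7,9}; box has {1,3,4,5,8} → only 6 remains.
(8,4) = 2: row 8 has {1,5,8}; col 4 has {3,6,7,9}; box has {1,3,4,5,6,8} → only 2 remains.
(8,6) = 9: row 8 has {1,2,5,8}; col 6 has {1,2,4,7,8}; box has {1,2,3,4,5,6,8} → only 9 remains.
(2,6) = 5: row 2 has {2,3,6,7}; col 6 has {1,2,4,7,8,9}; box has {1,2,6,7} → only 5 remains.
(4,6) = 6: row 4 has {2,3,4}; col 6 has {1,2,4,5,7,8,9}; box has {3,7,8,9} → only 6 remains.
(5,7) = 8: row 5 has {3,5,7,9}; col 7 has {1,2,6}; box has {2,4,5,9} → only 8 remains.
(7,1) = 3: row 7 has {1,2,4,5,6,8}; col 1 has {2,5}; box has {1,2,4,5,7,8,9} → only 3 remains.
(8,3) = 6: row 8 has {1,2,5,8,9}; col 3 has {4,9}; box has {1,2,3,4,5,7,8,9} → only 6 remains.
(8,5) = 7: row 8 has {1,2,5,6,8,9}; col 5 has {1,3,5,6,8}; box has {1,2,3,4,5,6,8,9} → only 7 remains.
(1,6) = 3: row 1 has {1,7}; col 6 has {1,2,4,5,6,7,8,9}; box has {1,2,5,6,7} → only 3 remains.
(1,8) = 2: in row 1, 2 can only go here (every other open cell in that row sees a 2).
(1,1) = 6: in row 1, 6 can only go here (every other open cell in that row sees a 6).
(3,3) = 3: in row 3, 3 can only go here (every other open cell in that row sees a 3).
(3,1) = 7: in row 3, 7 can only go here (every other open cell in that row sees a 7).
(5,8) = 6: in row 5, 6 can only go here (every other open cell in that row sees a 6).
(2,5) = 9: in column 5, 9 can only go here (every other open cell in that column sees a 9).
(4,1) = 9: in column 1, 9 can only go here (every other open cell in that column sees a 9).
(4,2) = 5: row 4 has {2,3,4,6,9}; col 2 has {1,2,3,6,7,8}; box has {3,6,9} → only 5 remains.
(4,4) = 1: row 4 has {2,3,4,5,6,9}; col 4 has {2,3,6,7,9}; box has {3,6,7,8,9} → only 1 remains.
(4,8) = 7: row 4 has {1,2,3,4,5,6,9}; col 8 has {2,5,6}; box has {2,4,5,6,8,9} → only 7 remains.
(6,7) = 3: row 6 has {6,8,9}; col 7 has {1,2,6,8}; box has {2,4,5,6,7,8,9} → only 3 remains.
(6,8) = 1: row 6 has {3,6,8,9}; col 8 has {2,5,6,7}; box has {2,3,4,5,6,7,8,9} → only 1 remains.
(7,8) = 9: row 7 has {1,2,3,4,5,6,8}; col 8 has {1,2,5,6,7}; box has {1,2,5,6,8} → only 9 remains.
(8,7) = 4: row 8 has {1,2,5,6,7,8,9}; col 7 has {1,2,3,6,8}; box has {1,2,5,6,8,9} → only 4 remains.
(8,8) = 3: row 8 has {1,2,4,5,6,7,8,9}; col 8 has {1,2,5,6,7,9}; box has {1,2,4,5,6,8,9} → only 3 remains.
(4,3) = 8: row 4 has {1,2,3,4,5,6,7,9}; col 3 has {3,4,6,9}; box has {3,5,6,9} → only 8 remains.
(6,1) = 4: row 6 has {1,3,6,8,9}; col 1 has {2,3,5,6,7,9}; box has {3,5,6,8,9} → only 4 remains.
(6,4) = 5: row 6 has {1,3,4,6,8,9}; col 4 has {1,2,3,6,7,9}; box has {1,3,6,7,8,9} → only 5 remains.
(6,5) = 2: row 6 has {1,3,4,5,6,8,9}; col 5 has {1,3,5,6,7,8,9}; box has {1,3,5,6,7,8,9} → only 2 remains.
(7,7) = 7: row 7 has {1,2,3,4,5,6,8,9}; col 7 has {1,2,3,4,6,8}; box has {1,2,3,4,5,6,8,9} → only 7 remains.
(1,3) = 5: row 1 has {1,2,3,6,7}; col 3 has {3,4,6,8,9}; box has {2,3,6,7} → only 5 remains.
(1,7) = 9: row 1 has {1,2,3,5,6,7}; col 7 has {1,2,3,4,6,7,8}; box has {1,2,3,6,7} → only 9 remains.
(2,3) = 1: row 2 has {2,3,5,6,7,9}; col 3 has {3,4,5,6,8,9}; box has {2,3,5,6,7} → only 1 remains.
(3,7) = 5: row 3 has {1,2,3,6,7}; col 7 has {1,2,3,4,6,7,8,9}; box has {1,2,3,6,7,9} → only 5 remains.
(5,1) = 1: row 5 has {3,5,6,7,8,9}; col 1 has {2,3,4,5,6,7,9}; box has {3,4,5,6,8,9} → only 1 remains.
(5,3) = 2: row 5 has {1,3,5,6,7,8,9}; col 3 has {1,3,4,5,6,8,9}; box has {1,3,4,5,6,8,9} → only 2 remains.
(5,5) = 4: row 5 has {1,2,3,5,6,7,8,9}; col 5 has {1,2,3,5,6,7,8,9}; box has {1,2,3,5,6,7,8,9} → only 4 remains.
(6,3) = 7: row 6 has {1,2,3,4,5,6,8,9}; col 3 has {1,2,3,4,5,6,8,9}; box has {1,2,3,4,5,6,8,9} → only 7 remains.

467528319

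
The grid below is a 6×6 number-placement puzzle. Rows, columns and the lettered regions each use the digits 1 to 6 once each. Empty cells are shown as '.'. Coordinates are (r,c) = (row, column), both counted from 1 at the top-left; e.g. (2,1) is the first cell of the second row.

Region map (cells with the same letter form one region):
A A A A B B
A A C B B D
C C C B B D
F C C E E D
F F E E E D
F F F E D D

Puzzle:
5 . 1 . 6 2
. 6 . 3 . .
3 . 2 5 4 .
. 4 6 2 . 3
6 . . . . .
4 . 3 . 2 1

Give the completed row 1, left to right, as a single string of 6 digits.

(1,2) = 3: row 1 has {1,2,5,6}; col 2 has {4,6}; region has {1,5,6} → only 3 remains.
(1,4) = 4: row 1 has {1,2,3,5,6}; col 4 has {2,3,5}; region has {1,3,5,6} → only 4 remains.

531462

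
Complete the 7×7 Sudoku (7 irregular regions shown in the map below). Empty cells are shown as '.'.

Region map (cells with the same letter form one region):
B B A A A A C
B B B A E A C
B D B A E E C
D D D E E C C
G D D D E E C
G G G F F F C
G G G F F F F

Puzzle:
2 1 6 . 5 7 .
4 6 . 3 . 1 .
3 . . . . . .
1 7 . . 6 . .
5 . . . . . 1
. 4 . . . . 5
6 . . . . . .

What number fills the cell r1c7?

3

r1c4 = 4: row 1 has {1,2,5,6,7}; col 4 has {3}; region has {1,3,5,6,7} → only 4 remains.
r1c7 = 3: row 1 has {1,2,4,5,6,7}; col 7 has {1,5}; region has {1,5} → only 3 remains.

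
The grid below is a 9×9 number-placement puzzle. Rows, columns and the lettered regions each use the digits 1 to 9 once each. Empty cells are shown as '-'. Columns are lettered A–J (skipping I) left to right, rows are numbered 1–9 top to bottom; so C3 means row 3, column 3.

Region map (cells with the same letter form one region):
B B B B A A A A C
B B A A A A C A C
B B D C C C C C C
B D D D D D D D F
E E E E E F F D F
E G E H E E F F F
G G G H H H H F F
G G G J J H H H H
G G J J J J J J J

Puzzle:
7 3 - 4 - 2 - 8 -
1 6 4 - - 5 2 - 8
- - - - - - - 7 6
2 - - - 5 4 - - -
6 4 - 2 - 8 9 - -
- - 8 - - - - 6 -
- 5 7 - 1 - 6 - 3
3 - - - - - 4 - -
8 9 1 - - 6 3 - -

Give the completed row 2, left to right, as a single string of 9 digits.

G1 = 1 (sole candidate).
B3 = 8 (sole candidate).
G3 = 5 (sole candidate).
G6 = 7 (sole candidate).
A7 = 4 (sole candidate).
F7 = 9 (sole candidate).
H7 = 2 (sole candidate).
F8 = 7 (sole candidate).
H8 = 5 (sole candidate).
J8 = 2 (sole candidate).
H9 = 4 (sole candidate).
J1 = 9 (sole candidate).
A3 = 9 (sole candidate).
G4 = 8 (sole candidate).
J4 = 1 (sole candidate).
J5 = 5 (sole candidate).
A6 = 5 (sole candidate).
D6 = 3 (sole candidate).
E6 = 9 (sole candidate).
F6 = 1 (sole candidate).
J6 = 4 (sole candidate).
D7 = 8 (sole candidate).
B8 = 1 (sole candidate).
C8 = 6 (sole candidate).
D8 = 9 (sole candidate).
E8 = 8 (sole candidate).
J9 = 7 (sole candidate).
C1 = 5 (sole candidate).
E1 = 6 (sole candidate).
D2 = 7: row 2 has {1,2,4,5,6,8}; col 4 has {2,3,4,8,9}; region has {1,2,4,5,6,8} → only 7 remains.
E2 = 3: row 2 has {1,2,4,5,6,7,8}; col 5 has {1,5,6,8,9}; region has {1,2,4,5,6,7,8} → only 3 remains.
H2 = 9: row 2 has {1,2,3,4,5,6,7,8}; col 8 has {2,4,5,6,7,8}; region has {1,2,3,4,5,6,7,8} → only 9 remains.

164735298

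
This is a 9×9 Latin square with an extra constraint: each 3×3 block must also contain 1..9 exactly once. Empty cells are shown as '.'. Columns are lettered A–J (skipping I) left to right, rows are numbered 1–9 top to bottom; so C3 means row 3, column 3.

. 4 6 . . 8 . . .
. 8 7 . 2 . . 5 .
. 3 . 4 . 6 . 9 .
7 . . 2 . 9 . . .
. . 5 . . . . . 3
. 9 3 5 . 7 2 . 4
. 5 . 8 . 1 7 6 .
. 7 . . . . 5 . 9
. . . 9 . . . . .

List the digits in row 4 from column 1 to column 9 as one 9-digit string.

714239685

F2 = 3: row 2 has {2,5,7,8}; col 6 has {1,6,7,8,9}; box has {2,4,6,8} → only 3 remains.
F5 = 4: row 5 has {3,5}; col 6 has {1,3,6,7,8,9}; box has {2,5,7,9} → only 4 remains.
J7 = 2: row 7 has {1,5,6,7,8}; col 9 has {3,4,9}; box has {5,6,7,9} → only 2 remains.
F8 = 2: row 8 has {5,7,9}; col 6 has {1,3,4,6,7,8,9}; box has {1,8,9} → only 2 remains.
F9 = 5: row 9 has {9}; col 6 has {1,2,3,4,6,7,8,9}; box has {1,2,8,9} → only 5 remains.
D2 = 1: row 2 has {2,3,5,7,8}; col 4 has {2,4,5,8,9}; box has {2,3,4,6,8} → only 1 remains.
J2 = 6: row 2 has {1,2,3,5,7,8}; col 9 has {2,3,4,9}; box has {5,9} → only 6 remains.
D5 = 6: row 5 has {3,4,5}; col 4 has {1,2,4,5,8,9}; box has {2,4,5,7,9} → only 6 remains.
D8 = 3: row 8 has {2,5,7,9}; col 4 has {1,2,4,5,6,8,9}; box has {1,2,5,8,9} → only 3 remains.
D1 = 7: row 1 has {4,6,8}; col 4 has {1,2,3,4,5,6,8,9}; box has {1,2,3,4,6,8} → only 7 remains.
J1 = 1: row 1 has {4,6,7,8}; col 9 has {2,3,4,6,9}; box has {5,6,9} → only 1 remains.
A2 = 9: row 2 has {1,2,3,5,6,7,8}; col 1 has {7}; box has {3,4,6,7,8} → only 9 remains.
G2 = 4: row 2 has {1,2,3,5,6,7,8,9}; col 7 has {2,5,7}; box has {1,5,6,9} → only 4 remains.
E3 = 5: row 3 has {3,4,6,9}; col 5 has {2}; box has {1,2,3,4,6,7,8} → only 5 remains.
G3 = 8: row 3 has {3,4,5,6,9}; col 7 has {2,4,5,7}; box has {1,4,5,6,9} → only 8 remains.
J3 = 7: row 3 has {3,4,5,6,8,9}; col 9 has {1,2,3,4,6,9}; box has {1,4,5,6,8,9} → only 7 remains.
E7 = 4: row 7 has {1,2,5,6,7,8}; col 5 has {2,5}; box has {1,2,3,5,8,9} → only 4 remains.
E8 = 6: row 8 has {2,3,5,7,9}; col 5 has {2,4,5}; box has {1,2,3,4,5,8,9} → only 6 remains.
E9 = 7: row 9 has {5,9}; col 5 has {2,4,5,6}; box has {1,2,3,4,5,6,8,9} → only 7 remains.
J9 = 8: row 9 has {5,7,9}; col 9 has {1,2,3,4,6,7,9}; box has {2,5,6,7,9} → only 8 remains.
E1 = 9: row 1 has {1,4,6,7,8}; col 5 has {2,4,5,6,7}; box has {1,2,3,4,5,6,7,8} → only 9 remains.
G1 = 3: row 1 has {1,4,6,7,8,9}; col 7 has {2,4,5,7,8}; box has {1,4,5,6,7,8,9} → only 3 remains.
H1 = 2: row 1 has {1,3,4,6,7,8,9}; col 8 has {5,6,9}; box has {1,3,4,5,6,7,8,9} → only 2 remains.
J4 = 5: row 4 has {2,7,9}; col 9 has {1,2,3,4,6,7,8,9}; box has {2,3,4} → only 5 remains.
A7 = 3: row 7 has {1,2,4,5,6,7,8}; col 1 has {7,9}; box has {5,7} → only 3 remains.
C7 = 9: row 7 has {1,2,3,4,5,6,7,8}; col 3 has {3,5,6,7}; box has {3,5,7} → only 9 remains.
G9 = 1: row 9 has {5,7,8,9}; col 7 has {2,3,4,5,7,8}; box has {2,5,6,7,8,9} → only 1 remains.
A1 = 5: row 1 has {1,2,3,4,6,7,8,9}; col 1 has {3,7,9}; box has {3,4,6,7,8,9} → only 5 remains.
G4 = 6: row 4 has {2,5,7,9}; col 7 has {1,2,3,4,5,7,8}; box has {2,3,4,5} → only 6 remains.
G5 = 9: row 5 has {3,4,5,6}; col 7 has {1,2,3,4,5,6,7,8}; box has {2,3,4,5,6} → only 9 remains.
H8 = 4: row 8 has {2,3,5,6,7,9}; col 8 has {2,5,6,9}; box has {1,2,5,6,7,8,9} → only 4 remains.
H9 = 3: row 9 has {1,5,7,8,9}; col 8 has {2,4,5,6,9}; box has {1,2,4,5,6,7,8,9} → only 3 remains.
B4 = 1: row 4 has {2,5,6,7,9}; col 2 has {3,4,5,7,8,9}; box has {3,5,7,9} → only 1 remains.
H4 = 8: row 4 has {1,2,5,6,7,9}; col 8 has {2,3,4,5,6,9}; box has {2,3,4,5,6,9} → only 8 remains.
B5 = 2: row 5 has {3,4,5,6,9}; col 2 has {1,3,4,5,7,8,9}; box has {1,3,5,7,9} → only 2 remains.
H6 = 1: row 6 has {2,3,4,5,7,9}; col 8 has {2,3,4,5,6,8,9}; box has {2,3,4,5,6,8,9} → only 1 remains.
B9 = 6: row 9 has {1,3,5,7,8,9}; col 2 has {1,2,3,4,5,7,8,9}; box has {3,5,7,9} → only 6 remains.
C4 = 4: row 4 has {1,2,5,6,7,8,9}; col 3 has {3,5,6,7,9}; box has {1,2,3,5,7,9} → only 4 remains.
E4 = 3: row 4 has {1,2,4,5,6,7,8,9}; col 5 has {2,4,5,6,7,9}; box has {2,4,5,6,7,9} → only 3 remains.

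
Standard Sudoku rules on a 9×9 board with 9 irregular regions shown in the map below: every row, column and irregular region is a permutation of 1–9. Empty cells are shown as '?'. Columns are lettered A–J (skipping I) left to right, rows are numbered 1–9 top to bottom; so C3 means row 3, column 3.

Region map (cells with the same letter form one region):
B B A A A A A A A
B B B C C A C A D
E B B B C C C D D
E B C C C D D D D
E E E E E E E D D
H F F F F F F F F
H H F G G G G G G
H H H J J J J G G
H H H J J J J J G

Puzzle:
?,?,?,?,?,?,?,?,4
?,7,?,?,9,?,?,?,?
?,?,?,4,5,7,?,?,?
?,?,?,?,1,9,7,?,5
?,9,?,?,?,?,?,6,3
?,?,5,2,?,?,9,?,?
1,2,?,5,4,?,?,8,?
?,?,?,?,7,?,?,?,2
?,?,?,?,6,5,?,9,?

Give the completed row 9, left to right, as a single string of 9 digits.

G2 = 4: in row 2, 4 can only go here (every other open cell in that row sees a 4).
C3 = 9: in row 3, 9 can only go here (every other open cell in that row sees a 9).
D1 = 9: in row 1, 9 can only go here (every other open cell in that row sees a 9).
J7 = 9: in row 7, 9 can only go here (every other open cell in that row sees a 9).
C7 = 7: in row 7, 7 can only go here (every other open cell in that row sees a 7).
H1 = 7: in row 1, 7 can only go here (every other open cell in that row sees a 7).
A6 = 7: in row 6, 7 can only go here (every other open cell in that row sees a 7).
D5 = 7: in row 5, 7 can only go here (every other open cell in that row sees a 7).
A8 = 9: in row 8, 9 can only go here (every other open cell in that row sees a 9).
B8 = 5: in row 8, 5 can only go here (every other open cell in that row sees a 5).
C8 = 6: in row 8, 6 can only go here (every other open cell in that row sees a 6).
F8 = 4: in row 8, 4 can only go here (every other open cell in that row sees a 4).
G9 = 2: in row 9, 2 can only go here (every other open cell in that row sees a 2).
J9 = 7: in row 9, 7 can only go here (every other open cell in that row sees a 7).
D9 = 1: in row 9, 1 can only go here (every other open cell in that row sees a 1).
H8 = 1: in row 8, 1 can only go here (every other open cell in that row sees a 1).
H3 = 2: row 3 has {4,5,7,9}; col 8 has {1,6,7,8,9}; region has {3,5,6,7,9} → only 2 remains.
H4 = 4: row 4 has {1,5,7,9}; col 8 has {1,2,6,7,8,9}; region has {2,3,5,6,7,9} → only 4 remains.
H6 = 3: row 6 has {2,5,7,9}; col 8 has {1,2,4,6,7,8,9}; region has {2,5,7,9} → only 3 remains.
H2 = 5: row 2 has {4,7,9}; col 8 has {1,2,3,4,6,7,8,9}; region has {4,7,9} → only 5 remains.
E6 = 8: row 6 has {2,3,5,7,9}; col 5 has {1,4,5,6,7,9}; region has {2,3,5,7,9} → only 8 remains.
E5 = 2: row 5 has {3,6,7,9}; col 5 has {1,4,5,6,7,8,9}; region has {7,9} → only 2 remains.
E1 = 3: row 1 has {4,7,9}; col 5 has {1,2,4,5,6,7,8,9}; region has {4,5,7,9} → only 3 remains.
A1 = 5: in row 1, 5 can only go here (every other open cell in that row sees a 5).
C4 = 2: in row 4, 2 can only go here (every other open cell in that row sees a 2).
F1 = 2: in row 1, 2 can only go here (every other open cell in that row sees a 2).
A2 = 2: in row 2, 2 can only go here (every other open cell in that row sees a 2).
G5 = 5: in row 5, 5 can only go here (every other open cell in that row sees a 5).
B6 = 4: in row 6, 4 can only go here (every other open cell in that row sees a 4).
F7 = 3: in column 6, 3 can only go here (every other open cell in that column sees a 3).
G7 = 6: row 7 has {1,2,3,4,5,7,8,9}; col 7 has {2,4,5,7,9}; region has {1,2,3,4,5,7,8,9} → only 6 remains.
B1 = 6: in row 1, 6 can only go here (every other open cell in that row sees a 6).
A3 = 6: in row 3, 6 can only go here (every other open cell in that row sees a 6).
D4 = 6: in row 4, 6 can only go here (every other open cell in that row sees a 6).
F2 = 6: in row 2, 6 can only go here (every other open cell in that row sees a 6).
F6 = 1: row 6 has {2,3,4,5,7,8,9}; col 6 has {2,3,4,5,6,7,9}; region has {2,3,4,5,7,8,9} → only 1 remains.
J6 = 6: row 6 has {1,2,3,4,5,7,8,9}; col 9 has {2,3,4,5,7,9}; region has {1,2,3,4,5,7,8,9} → only 6 remains.
F5 = 8: row 5 has {2,3,5,6,7,9}; col 6 has {1,2,3,4,5,6,7,9}; region has {2,5,6,7,9} → only 8 remains.
A4 = 3: row 4 has {1,2,4,5,6,7,9}; col 1 has {1,2,5,6,7,9}; region has {2,5,6,7,8,9} → only 3 remains.
B4 = 8: row 4 has {1,2,3,4,5,6,7,9}; col 2 has {2,4,5,6,7,9}; region has {2,4,5,6,7,9} → only 8 remains.
A5 = 4: row 5 has {2,3,5,6,7,8,9}; col 1 has {1,2,3,5,6,7,9}; region has {2,3,5,6,7,8,9} → only 4 remains.
C5 = 1: row 5 has {2,3,4,5,6,7,8,9}; col 3 has {2,5,6,7,9}; region has {2,3,4,5,6,7,8,9} → only 1 remains.
A9 = 8: row 9 has {1,2,5,6,7,9}; col 1 has {1,2,3,4,5,6,7,9}; region has {1,2,5,6,7,9} → only 8 remains.
B9 = 3: row 9 has {1,2,5,6,7,8,9}; col 2 has {2,4,5,6,7,8,9}; region has {1,2,5,6,7,8,9} → only 3 remains.
C9 = 4: row 9 has {1,2,3,5,6,7,8,9}; col 3 has {1,2,5,6,7,9}; region has {1,2,3,5,6,7,8,9} → only 4 remains.

834165297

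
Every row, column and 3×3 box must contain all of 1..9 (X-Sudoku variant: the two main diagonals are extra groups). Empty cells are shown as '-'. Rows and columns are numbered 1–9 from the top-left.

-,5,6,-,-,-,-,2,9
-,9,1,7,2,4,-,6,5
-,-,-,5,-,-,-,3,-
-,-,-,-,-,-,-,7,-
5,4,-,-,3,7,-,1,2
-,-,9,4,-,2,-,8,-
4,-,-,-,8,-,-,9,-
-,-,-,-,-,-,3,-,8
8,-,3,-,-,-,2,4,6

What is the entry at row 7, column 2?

6

row 1, column 1 = 7: row 1 has {2,5,6,9}; col 1 has {4,5,8}; box has {1,5,6,9}; main diagonal has {2,3,6,9} → only 7 remains.
row 1, column 5 = 1: row 1 has {2,5,6,7,9}; col 5 has {2,3,8}; box has {2,4,5,7} → only 1 remains.
row 2, column 1 = 3: row 2 has {1,2,4,5,6,7,9}; col 1 has {4,5,7,8}; box has {1,5,6,7,9} → only 3 remains.
row 2, column 7 = 8: row 2 has {1,2,3,4,5,6,7,9}; col 7 has {2,3}; box has {2,3,5,6,9} → only 8 remains.
row 3, column 1 = 2: row 3 has {3,5}; col 1 has {3,4,5,7,8}; box has {1,3,5,6,7,9} → only 2 remains.
row 3, column 2 = 8: row 3 has {2,3,5}; col 2 has {4,5,9}; box has {1,2,3,5,6,7,9} → only 8 remains.
row 3, column 3 = 4: row 3 has {2,3,5,8}; col 3 has {1,3,6,9}; box has {1,2,3,5,6,7,8,9}; main diagonal has {2,3,6,7,9} → only 4 remains.
row 5, column 3 = 8: row 5 has {1,2,3,4,5,7}; col 3 has {1,3,4,6,9}; box has {4,5,9} → only 8 remains.
row 6, column 9 = 3: row 6 has {2,4,8,9}; col 9 has {2,5,6,8,9}; box has {1,2,7,8} → only 3 remains.
row 8, column 8 = 5: row 8 has {3,8}; col 8 has {1,2,3,4,6,7,8,9}; box has {2,3,4,6,8,9}; main diagonal has {2,3,4,6,7,9} → only 5 remains.
row 1, column 7 = 4: row 1 has {1,2,5,6,7,9}; col 7 has {2,3,8}; box has {2,3,5,6,8,9} → only 4 remains.
row 4, column 3 = 2: row 4 has {7}; col 3 has {1,3,4,6,8,9}; box has {4,5,8,9} → only 2 remains.
row 4, column 9 = 4: row 4 has {2,7}; col 9 has {2,3,5,6,8,9}; box has {1,2,3,7,8} → only 4 remains.
row 7, column 7 = 1: row 7 has {4,8,9}; col 7 has {2,3,4,8}; box has {2,3,4,5,6,8,9}; main diagonal has {2,3,4,5,6,7,9} → only 1 remains.
row 7, column 9 = 7: row 7 has {1,4,8,9}; col 9 has {2,3,4,5,6,8,9}; box has {1,2,3,4,5,6,8,9} → only 7 remains.
row 8, column 3 = 7: row 8 has {3,5,8}; col 3 has {1,2,3,4,6,8,9}; box has {3,4,8} → only 7 remains.
row 9, column 2 = 1: row 9 has {2,3,4,6,8}; col 2 has {4,5,8,9}; box has {3,4,7,8} → only 1 remains.
row 9, column 4 = 9: row 9 has {1,2,3,4,6,8}; col 4 has {4,5,7}; box has {8} → only 9 remains.
row 9, column 6 = 5: row 9 has {1,2,3,4,6,8,9}; col 6 has {2,4,7}; box has {8,9} → only 5 remains.
row 3, column 7 = 7: row 3 has {2,3,4,5,8}; col 7 has {1,2,3,4,8}; box has {2,3,4,5,6,8,9}; anti-diagonal has {3,4,6,8,9} → only 7 remains.
row 3, column 9 = 1: row 3 has {2,3,4,5,7,8}; col 9 has {2,3,4,5,6,7,8,9}; box has {2,3,4,5,6,7,8,9} → only 1 remains.
row 4, column 4 = 8: row 4 has {2,4,7}; col 4 has {4,5,7,9}; box has {2,3,4,7}; main diagonal has {1,2,3,4,5,6,7,9} → only 8 remains.
row 4, column 6 = 1: row 4 has {2,4,7,8}; col 6 has {2,4,5,7}; box has {2,3,4,7,8}; anti-diagonal has {3,4,6,7,8,9} → only 1 remains.
row 5, column 4 = 6: row 5 has {1,2,3,4,5,7,8}; col 4 has {4,5,7,8,9}; box has {1,2,3,4,7,8} → only 6 remains.
row 5, column 7 = 9: row 5 has {1,2,3,4,5,6,7,8}; col 7 has {1,2,3,4,7,8}; box has {1,2,3,4,7,8} → only 9 remains.
row 6, column 5 = 5: row 6 has {2,3,4,8,9}; col 5 has {1,2,3,8}; box has {1,2,3,4,6,7,8} → only 5 remains.
row 6, column 7 = 6: row 6 has {2,3,4,5,8,9}; col 7 has {1,2,3,4,7,8,9}; box has {1,2,3,4,7,8,9} → only 6 remains.
row 7, column 3 = 5: row 7 has {1,4,7,8,9}; col 3 has {1,2,3,4,6,7,8,9}; box has {1,3,4,7,8}; anti-diagonal has {1,3,4,6,7,8,9} → only 5 remains.
row 8, column 2 = 2: row 8 has {3,5,7,8}; col 2 has {1,4,5,8,9}; box has {1,3,4,5,7,8}; anti-diagonal has {1,3,4,5,6,7,8,9} → only 2 remains.
row 8, column 4 = 1: row 8 has {2,3,5,7,8}; col 4 has {4,5,6,7,8,9}; box has {5,8,9} → only 1 remains.
row 8, column 6 = 6: row 8 has {1,2,3,5,7,8}; col 6 has {1,2,4,5,7}; box has {1,5,8,9} → only 6 remains.
row 9, column 5 = 7: row 9 has {1,2,3,4,5,6,8,9}; col 5 has {1,2,3,5,8}; box has {1,5,6,8,9} → only 7 remains.
row 1, column 4 = 3: row 1 has {1,2,4,5,6,7,9}; col 4 has {1,4,5,6,7,8,9}; box has {1,2,4,5,7} → only 3 remains.
row 1, column 6 = 8: row 1 has {1,2,3,4,5,6,7,9}; col 6 has {1,2,4,5,6,7}; box has {1,2,3,4,5,7} → only 8 remains.
row 3, column 6 = 9: row 3 has {1,2,3,4,5,7,8}; col 6 has {1,2,4,5,6,7,8}; box has {1,2,3,4,5,7,8} → only 9 remains.
row 4, column 1 = 6: row 4 has {1,2,4,7,8}; col 1 has {2,3,4,5,7,8}; box has {2,4,5,8,9} → only 6 remains.
row 4, column 2 = 3: row 4 has {1,2,4,6,7,8}; col 2 has {1,2,4,5,8,9}; box has {2,4,5,6,8,9} → only 3 remains.
row 4, column 5 = 9: row 4 has {1,2,3,4,6,7,8}; col 5 has {1,2,3,5,7,8}; box has {1,2,3,4,5,6,7,8} → only 9 remains.
row 4, column 7 = 5: row 4 has {1,2,3,4,6,7,8,9}; col 7 has {1,2,3,4,6,7,8,9}; box has {1,2,3,4,6,7,8,9} → only 5 remains.
row 6, column 1 = 1: row 6 has {2,3,4,5,6,8,9}; col 1 has {2,3,4,5,6,7,8}; box has {2,3,4,5,6,8,9} → only 1 remains.
row 6, column 2 = 7: row 6 has {1,2,3,4,5,6,8,9}; col 2 has {1,2,3,4,5,8,9}; box has {1,2,3,4,5,6,8,9} → only 7 remains.
row 7, column 2 = 6: row 7 has {1,4,5,7,8,9}; col 2 has {1,2,3,4,5,7,8,9}; box has {1,2,3,4,5,7,8} → only 6 remains.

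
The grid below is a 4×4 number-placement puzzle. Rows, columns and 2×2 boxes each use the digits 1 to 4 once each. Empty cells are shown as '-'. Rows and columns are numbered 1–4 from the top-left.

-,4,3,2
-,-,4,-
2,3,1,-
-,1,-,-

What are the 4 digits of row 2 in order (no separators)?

R1C1 = 1 (sole candidate).
R2C1 = 3: row 2 has {4}; col 1 has {1,2}; box has {1,4} → only 3 remains.
R2C2 = 2: row 2 has {3,4}; col 2 has {1,3,4}; box has {1,3,4} → only 2 remains.
R2C4 = 1: row 2 has {2,3,4}; col 4 has {2}; box has {2,3,4} → only 1 remains.

3241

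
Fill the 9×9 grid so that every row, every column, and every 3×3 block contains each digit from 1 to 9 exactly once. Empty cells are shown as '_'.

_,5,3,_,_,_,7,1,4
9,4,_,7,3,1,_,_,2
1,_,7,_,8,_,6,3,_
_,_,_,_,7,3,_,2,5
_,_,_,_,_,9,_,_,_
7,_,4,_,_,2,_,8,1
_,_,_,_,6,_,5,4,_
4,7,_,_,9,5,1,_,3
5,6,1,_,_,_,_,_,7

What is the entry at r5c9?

6

r1c5 = 2 (sole candidate).
r1c6 = 6 (sole candidate).
r2c7 = 8 (sole candidate).
r2c8 = 5 (sole candidate).
r3c2 = 2 (sole candidate).
r3c6 = 4 (sole candidate).
r3c9 = 9 (sole candidate).
r5c9 = 6: row 5 has {9}; col 9 has {1,2,3,4,5,7,9}; box has {1,2,5,8} → only 6 remains.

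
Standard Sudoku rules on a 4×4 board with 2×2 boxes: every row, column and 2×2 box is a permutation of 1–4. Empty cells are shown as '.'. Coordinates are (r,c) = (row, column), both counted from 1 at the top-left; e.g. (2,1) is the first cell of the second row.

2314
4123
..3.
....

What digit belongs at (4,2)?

(3,1) = 1: row 3 has {3}; col 1 has {2,4}; box has {} → only 1 remains.
(3,4) = 2: row 3 has {1,3}; col 4 has {3,4}; box has {3} → only 2 remains.
(4,1) = 3: row 4 has {}; col 1 has {1,2,4}; box has {1} → only 3 remains.
(4,3) = 4: row 4 has {3}; col 3 has {1,2,3}; box has {2,3} → only 4 remains.
(4,4) = 1: row 4 has {3,4}; col 4 has {2,3,4}; box has {2,3,4} → only 1 remains.
(3,2) = 4: row 3 has {1,2,3}; col 2 has {1,3}; box has {1,3} → only 4 remains.
(4,2) = 2: row 4 has {1,3,4}; col 2 has {1,3,4}; box has {1,3,4} → only 2 remains.

2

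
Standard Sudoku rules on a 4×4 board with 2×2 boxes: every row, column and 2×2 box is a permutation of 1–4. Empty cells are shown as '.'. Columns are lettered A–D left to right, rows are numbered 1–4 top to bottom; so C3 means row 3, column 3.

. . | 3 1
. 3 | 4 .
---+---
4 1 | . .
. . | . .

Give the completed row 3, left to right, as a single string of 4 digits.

A1 = 2: row 1 has {1,3}; col 1 has {4}; box has {3} → only 2 remains.
B1 = 4: row 1 has {1,2,3}; col 2 has {1,3}; box has {2,3} → only 4 remains.
A2 = 1: row 2 has {3,4}; col 1 has {2,4}; box has {2,3,4} → only 1 remains.
D2 = 2: row 2 has {1,3,4}; col 4 has {1}; box has {1,3,4} → only 2 remains.
C3 = 2: row 3 has {1,4}; col 3 has {3,4}; box has {} → only 2 remains.
D3 = 3: row 3 has {1,2,4}; col 4 has {1,2}; box has {2} → only 3 remains.

4123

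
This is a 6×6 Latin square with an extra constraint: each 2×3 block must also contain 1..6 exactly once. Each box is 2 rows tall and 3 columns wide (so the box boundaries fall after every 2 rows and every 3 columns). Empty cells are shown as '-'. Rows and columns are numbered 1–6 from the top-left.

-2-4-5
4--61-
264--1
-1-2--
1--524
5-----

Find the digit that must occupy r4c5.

r1c5 = 3 (sole candidate).
r2c6 = 2 (sole candidate).
r3c4 = 3 (sole candidate).
r3c5 = 5 (sole candidate).
r4c1 = 3 (sole candidate).
r4c3 = 5 (sole candidate).
r4c6 = 6 (sole candidate).
r5c2 = 3 (sole candidate).
r5c3 = 6 (sole candidate).
r6c2 = 4 (sole candidate).
r6c3 = 2 (sole candidate).
r6c4 = 1 (sole candidate).
r6c5 = 6 (sole candidate).
r6c6 = 3 (sole candidate).
r1c1 = 6 (sole candidate).
r1c3 = 1 (sole candidate).
r2c2 = 5 (sole candidate).
r2c3 = 3 (sole candidate).
r4c5 = 4: row 4 has {1,2,3,5,6}; col 5 has {1,2,3,5,6}; box has {1,2,3,5,6} → only 4 remains.

4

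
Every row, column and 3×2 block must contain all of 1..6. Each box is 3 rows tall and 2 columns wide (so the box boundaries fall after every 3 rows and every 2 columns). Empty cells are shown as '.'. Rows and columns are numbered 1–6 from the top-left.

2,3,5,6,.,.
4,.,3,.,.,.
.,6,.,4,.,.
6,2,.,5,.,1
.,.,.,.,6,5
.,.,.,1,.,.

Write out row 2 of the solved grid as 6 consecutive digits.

row 1, column 6 = 4: row 1 has {2,3,5,6}; col 6 has {1,5}; box has {} → only 4 remains.
row 2, column 4 = 2: row 2 has {3,4}; col 4 has {1,4,5,6}; box has {3,4,5,6} → only 2 remains.
row 2, column 6 = 6: row 2 has {2,3,4}; col 6 has {1,4,5}; box has {4} → only 6 remains.
row 3, column 3 = 1: row 3 has {4,6}; col 3 has {3,5}; box has {2,3,4,5,6} → only 1 remains.
row 4, column 3 = 4: row 4 has {1,2,5,6}; col 3 has {1,3,5}; box has {1,5} → only 4 remains.
row 4, column 5 = 3: row 4 has {1,2,4,5,6}; col 5 has {6}; box has {1,5,6} → only 3 remains.
row 5, column 3 = 2: row 5 has {5,6}; col 3 has {1,3,4,5}; box has {1,4,5} → only 2 remains.
row 5, column 4 = 3: row 5 has {2,5,6}; col 4 has {1,2,4,5,6}; box has {1,2,4,5} → only 3 remains.
row 6, column 3 = 6: row 6 has {1}; col 3 has {1,2,3,4,5}; box has {1,2,3,4,5} → only 6 remains.
row 6, column 6 = 2: row 6 has {1,6}; col 6 has {1,4,5,6}; box has {1,3,5,6} → only 2 remains.
row 1, column 5 = 1: row 1 has {2,3,4,5,6}; col 5 has {3,6}; box has {4,6} → only 1 remains.
row 2, column 5 = 5: row 2 has {2,3,4,6}; col 5 has {1,3,6}; box has {1,4,6} → only 5 remains.
row 3, column 1 = 5: row 3 has {1,4,6}; col 1 has {2,4,6}; box has {2,3,4,6} → only 5 remains.
row 3, column 5 = 2: row 3 has {1,4,5,6}; col 5 has {1,3,5,6}; box has {1,4,5,6} → only 2 remains.
row 3, column 6 = 3: row 3 has {1,2,4,5,6}; col 6 has {1,2,4,5,6}; box has {1,2,4,5,6} → only 3 remains.
row 5, column 1 = 1: row 5 has {2,3,5,6}; col 1 has {2,4,5,6}; box has {2,6} → only 1 remains.
row 5, column 2 = 4: row 5 has {1,2,3,5,6}; col 2 has {2,3,6}; box has {1,2,6} → only 4 remains.
row 6, column 1 = 3: row 6 has {1,2,6}; col 1 has {1,2,4,5,6}; box has {1,2,4,6} → only 3 remains.
row 6, column 2 = 5: row 6 has {1,2,3,6}; col 2 has {2,3,4,6}; box has {1,2,3,4,6} → only 5 remains.
row 6, column 5 = 4: row 6 has {1,2,3,5,6}; col 5 has {1,2,3,5,6}; box has {1,2,3,5,6} → only 4 remains.
row 2, column 2 = 1: row 2 has {2,3,4,5,6}; col 2 has {2,3,4,5,6}; box has {2,3,4,5,6} → only 1 remains.

413256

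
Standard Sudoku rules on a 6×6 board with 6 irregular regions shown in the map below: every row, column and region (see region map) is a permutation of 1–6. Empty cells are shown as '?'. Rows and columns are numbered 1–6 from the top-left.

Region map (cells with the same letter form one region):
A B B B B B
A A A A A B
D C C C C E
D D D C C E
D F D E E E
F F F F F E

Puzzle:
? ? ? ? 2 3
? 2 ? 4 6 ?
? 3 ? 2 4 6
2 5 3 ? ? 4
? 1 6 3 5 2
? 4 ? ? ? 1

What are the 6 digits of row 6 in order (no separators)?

642531

r1c2 = 6: row 1 has {2,3}; col 2 has {1,2,3,4,5}; region has {2,3} → only 6 remains.
r2c6 = 5: row 2 has {2,4,6}; col 6 has {1,2,3,4,6}; region has {2,3,6} → only 5 remains.
r3c1 = 1: row 3 has {2,3,4,6}; col 1 has {2}; region has {2,3,5,6} → only 1 remains.
r3c3 = 5: row 3 has {1,2,3,4,6}; col 3 has {3,6}; region has {2,3,4} → only 5 remains.
r4c5 = 1: row 4 has {2,3,4,5}; col 5 has {2,4,5,6}; region has {2,3,4,5} → only 1 remains.
r5c1 = 4: row 5 has {1,2,3,5,6}; col 1 has {1,2}; region has {1,2,3,5,6} → only 4 remains.
r6c3 = 2: row 6 has {1,4}; col 3 has {3,5,6}; region has {1,4} → only 2 remains.
r6c5 = 3: row 6 has {1,2,4}; col 5 has {1,2,4,5,6}; region has {1,2,4} → only 3 remains.
r1c1 = 5: row 1 has {2,3,6}; col 1 has {1,2,4}; region has {2,4,6} → only 5 remains.
r1c4 = 1: row 1 has {2,3,5,6}; col 4 has {2,3,4}; region has {2,3,5,6} → only 1 remains.
r2c1 = 3: row 2 has {2,4,5,6}; col 1 has {1,2,4,5}; region has {2,4,5,6} → only 3 remains.
r2c3 = 1: row 2 has {2,3,4,5,6}; col 3 has {2,3,5,6}; region has {2,3,4,5,6} → only 1 remains.
r4c4 = 6: row 4 has {1,2,3,4,5}; col 4 has {1,2,3,4}; region has {1,2,3,4,5} → only 6 remains.
r6c1 = 6: row 6 has {1,2,3,4}; col 1 has {1,2,3,4,5}; region has {1,2,3,4} → only 6 remains.
r6c4 = 5: row 6 has {1,2,3,4,6}; col 4 has {1,2,3,4,6}; region has {1,2,3,4,6} → only 5 remains.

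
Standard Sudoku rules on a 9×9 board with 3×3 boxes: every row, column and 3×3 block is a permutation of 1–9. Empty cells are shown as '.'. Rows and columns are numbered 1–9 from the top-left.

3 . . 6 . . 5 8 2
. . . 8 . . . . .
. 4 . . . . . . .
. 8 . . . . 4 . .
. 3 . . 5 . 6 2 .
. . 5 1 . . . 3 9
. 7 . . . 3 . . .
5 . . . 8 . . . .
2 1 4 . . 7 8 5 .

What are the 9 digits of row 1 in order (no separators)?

397614582

R1C2 = 9: row 1 has {2,3,5,6,8}; col 2 has {1,3,4,7,8}; box has {3,4} → only 9 remains.
R6C7 = 7: row 6 has {1,3,5,9}; col 7 has {4,5,6,8}; box has {2,3,4,6,9} → only 7 remains.
R8C2 = 6: row 8 has {5,8}; col 2 has {1,3,4,7,8,9}; box has {1,2,4,5,7} → only 6 remains.
R9C4 = 9: row 9 has {1,2,4,5,7,8}; col 4 has {1,6,8}; box has {3,7,8} → only 9 remains.
R9C5 = 6: row 9 has {1,2,4,5,7,8,9}; col 5 has {5,8}; box has {3,7,8,9} → only 6 remains.
R9C9 = 3: row 9 has {1,2,4,5,6,7,8,9}; col 9 has {2,9}; box has {5,8} → only 3 remains.
R4C8 = 1: row 4 has {4,8}; col 8 has {2,3,5,8}; box has {2,3,4,6,7,9} → only 1 remains.
R4C9 = 5: row 4 has {1,4,8}; col 9 has {2,3,9}; box has {1,2,3,4,6,7,9} → only 5 remains.
R5C9 = 8: row 5 has {2,3,5,6}; col 9 has {2,3,5,9}; box has {1,2,3,4,5,6,7,9} → only 8 remains.
R6C2 = 2: row 6 has {1,3,5,7,9}; col 2 has {1,3,4,6,7,8,9}; box has {3,5,8} → only 2 remains.
R6C5 = 4: row 6 has {1,2,3,5,7,9}; col 5 has {5,6,8}; box has {1,5} → only 4 remains.
R2C2 = 5: row 2 has {8}; col 2 has {1,2,3,4,6,7,8,9}; box has {3,4,9} → only 5 remains.
R5C4 = 7: row 5 has {2,3,5,6,8}; col 4 has {1,6,8,9}; box has {1,4,5} → only 7 remains.
R5C6 = 9: row 5 has {2,3,5,6,7,8}; col 6 has {3,7}; box has {1,4,5,7} → only 9 remains.
R6C1 = 6: row 6 has {1,2,3,4,5,7,9}; col 1 has {2,3,5}; box has {2,3,5,8} → only 6 remains.
R6C6 = 8: row 6 has {1,2,3,4,5,6,7,9}; col 6 has {3,7,9}; box has {1,4,5,7,9} → only 8 remains.
R5C3 = 1: row 5 has {2,3,5,6,7,8,9}; col 3 has {4,5}; box has {2,3,5,6,8} → only 1 remains.
R1C3 = 7: row 1 has {2,3,5,6,8,9}; col 3 has {1,4,5}; box has {3,4,5,9} → only 7 remains.
R1C5 = 1: row 1 has {2,3,5,6,7,8,9}; col 5 has {4,5,6,8}; box has {6,8} → only 1 remains.
R1C6 = 4: row 1 has {1,2,3,5,6,7,8,9}; col 6 has {3,7,8,9}; box has {1,6,8} → only 4 remains.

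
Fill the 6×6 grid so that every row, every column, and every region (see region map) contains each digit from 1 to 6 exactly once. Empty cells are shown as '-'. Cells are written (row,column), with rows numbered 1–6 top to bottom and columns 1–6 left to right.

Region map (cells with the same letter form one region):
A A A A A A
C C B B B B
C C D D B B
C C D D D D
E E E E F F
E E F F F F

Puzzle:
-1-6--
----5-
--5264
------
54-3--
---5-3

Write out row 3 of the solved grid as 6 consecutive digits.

135264

(2,4) = 1 (sole candidate).
(2,6) = 2 (sole candidate).
(3,2) = 3: row 3 has {2,4,5,6}; col 2 has {1,4}; region has {} → only 3 remains.
(4,4) = 4 (sole candidate).
(1,6) = 5 (sole candidate).
(2,2) = 6 (sole candidate).
(2,3) = 3 (sole candidate).
(3,1) = 1: row 3 has {2,3,4,5,6}; col 1 has {5}; region has {3,6} → only 1 remains.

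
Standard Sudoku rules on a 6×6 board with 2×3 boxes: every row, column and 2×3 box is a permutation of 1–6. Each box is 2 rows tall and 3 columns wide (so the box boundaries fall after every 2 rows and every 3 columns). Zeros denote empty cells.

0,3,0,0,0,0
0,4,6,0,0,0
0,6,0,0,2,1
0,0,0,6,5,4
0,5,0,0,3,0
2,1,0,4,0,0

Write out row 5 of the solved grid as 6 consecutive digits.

654132

R2C5 = 1: row 2 has {4,6}; col 5 has {2,3,5}; box has {} → only 1 remains.
R3C4 = 3: row 3 has {1,2,6}; col 4 has {4,6}; box has {1,2,4,5,6} → only 3 remains.
R4C2 = 2: row 4 has {4,5,6}; col 2 has {1,3,4,5,6}; box has {6} → only 2 remains.
R5C3 = 4: row 5 has {3,5}; col 3 has {6}; box has {1,2,5} → only 4 remains.
R6C3 = 3: row 6 has {1,2,4}; col 3 has {4,6}; box has {1,2,4,5} → only 3 remains.
R6C5 = 6: row 6 has {1,2,3,4}; col 5 has {1,2,3,5}; box has {3,4} → only 6 remains.
R6C6 = 5: row 6 has {1,2,3,4,6}; col 6 has {1,4}; box has {3,4,6} → only 5 remains.
R1C5 = 4: row 1 has {3}; col 5 has {1,2,3,5,6}; box has {1} → only 4 remains.
R2C1 = 5: row 2 has {1,4,6}; col 1 has {2}; box has {3,4,6} → only 5 remains.
R2C4 = 2: row 2 has {1,4,5,6}; col 4 has {3,4,6}; box has {1,4} → only 2 remains.
R2C6 = 3: row 2 has {1,2,4,5,6}; col 6 has {1,4,5}; box has {1,2,4} → only 3 remains.
R3C1 = 4: row 3 has {1,2,3,6}; col 1 has {2,5}; box has {2,6} → only 4 remains.
R3C3 = 5: row 3 has {1,2,3,4,6}; col 3 has {3,4,6}; box has {2,4,6} → only 5 remains.
R4C3 = 1: row 4 has {2,4,5,6}; col 3 has {3,4,5,6}; box has {2,4,5,6} → only 1 remains.
R5C1 = 6: row 5 has {3,4,5}; col 1 has {2,4,5}; box has {1,2,3,4,5} → only 6 remains.
R5C4 = 1: row 5 has {3,4,5,6}; col 4 has {2,3,4,6}; box has {3,4,5,6} → only 1 remains.
R5C6 = 2: row 5 has {1,3,4,5,6}; col 6 has {1,3,4,5}; box has {1,3,4,5,6} → only 2 remains.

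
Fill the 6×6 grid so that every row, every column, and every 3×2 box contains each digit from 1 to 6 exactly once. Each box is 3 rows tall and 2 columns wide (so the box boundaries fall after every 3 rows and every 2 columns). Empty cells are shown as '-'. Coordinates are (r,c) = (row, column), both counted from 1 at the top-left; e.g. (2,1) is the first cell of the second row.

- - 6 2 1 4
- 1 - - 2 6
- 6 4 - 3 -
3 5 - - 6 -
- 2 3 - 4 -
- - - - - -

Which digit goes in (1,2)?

3

(1,1) = 5: row 1 has {1,2,4,6}; col 1 has {3}; box has {1,6} → only 5 remains.
(1,2) = 3: row 1 has {1,2,4,5,6}; col 2 has {1,2,5,6}; box has {1,5,6} → only 3 remains.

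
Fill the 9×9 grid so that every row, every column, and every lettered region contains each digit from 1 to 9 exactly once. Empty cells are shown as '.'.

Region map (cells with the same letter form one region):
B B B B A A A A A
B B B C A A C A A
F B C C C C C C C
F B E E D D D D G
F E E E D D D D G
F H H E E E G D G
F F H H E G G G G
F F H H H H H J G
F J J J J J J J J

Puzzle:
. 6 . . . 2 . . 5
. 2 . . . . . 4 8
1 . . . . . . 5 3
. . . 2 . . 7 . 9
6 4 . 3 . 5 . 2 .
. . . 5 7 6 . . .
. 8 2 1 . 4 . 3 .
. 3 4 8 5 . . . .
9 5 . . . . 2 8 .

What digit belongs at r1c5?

1

r4c2 = 1: row 4 has {2,7,9}; col 2 has {2,3,4,5,6,8}; region has {2,6} → only 1 remains.
r4c3 = 8: row 4 has {1,2,7,9}; col 3 has {2,4}; region has {2,3,4,5,6,7} → only 8 remains.
r4c6 = 3: row 4 has {1,2,7,8,9}; col 6 has {2,4,5,6}; region has {2,5,7} → only 3 remains.
r4c8 = 6: row 4 has {1,2,3,7,8,9}; col 8 has {2,3,4,5,8}; region has {2,3,5,7} → only 6 remains.
r6c2 = 9: row 6 has {5,6,7}; col 2 has {1,2,3,4,5,6,8}; region has {1,2,4,5,8} → only 9 remains.
r6c3 = 3: row 6 has {5,6,7,9}; col 3 has {2,4,8}; region has {1,2,4,5,8,9} → only 3 remains.
r6c8 = 1: row 6 has {3,5,6,7,9}; col 8 has {2,3,4,5,6,8}; region has {2,3,5,6,7} → only 1 remains.
r6c9 = 2: row 6 has {1,3,5,6,7,9}; col 9 has {3,5,8,9}; region has {3,4,9} → only 2 remains.
r7c5 = 9: row 7 has {1,2,3,4,8}; col 5 has {5,7}; region has {2,3,4,5,6,7,8} → only 9 remains.
r8c6 = 7: row 8 has {3,4,5,8}; col 6 has {2,3,4,5,6}; region has {1,2,3,4,5,8,9} → only 7 remains.
r8c7 = 6: row 8 has {3,4,5,7,8}; col 7 has {2,7}; region has {1,2,3,4,5,7,8,9} → only 6 remains.
r8c8 = 9: row 8 has {3,4,5,6,7,8}; col 8 has {1,2,3,4,5,6,8}; region has {2,5,8} → only 9 remains.
r8c9 = 1: row 8 has {3,4,5,6,7,8,9}; col 9 has {2,3,5,8,9}; region has {2,3,4,9} → only 1 remains.
r9c6 = 1: row 9 has {2,5,8,9}; col 6 has {2,3,4,5,6,7}; region has {2,5,8,9} → only 1 remains.
r1c8 = 7: row 1 has {2,5,6}; col 8 has {1,2,3,4,5,6,8,9}; region has {2,4,5,8} → only 7 remains.
r2c6 = 9: row 2 has {2,4,8}; col 6 has {1,2,3,4,5,6,7}; region has {2,4,5,7,8} → only 9 remains.
r2c7 = 1: row 2 has {2,4,8,9}; col 7 has {2,6,7}; region has {3,5} → only 1 remains.
r3c2 = 7: row 3 has {1,3,5}; col 2 has {1,2,3,4,5,6,8,9}; region has {1,2,6} → only 7 remains.
r3c6 = 8: row 3 has {1,3,5,7}; col 6 has {1,2,3,4,5,6,7,9}; region has {1,3,5} → only 8 remains.
r4c5 = 4: row 4 has {1,2,3,6,7,8,9}; col 5 has {5,7,9}; region has {1,2,3,5,6,7} → only 4 remains.
r5c3 = 1: row 5 has {2,3,4,5,6}; col 3 has {2,3,4,8}; region has {2,3,4,5,6,7,8,9} → only 1 remains.
r5c5 = 8: row 5 has {1,2,3,4,5,6}; col 5 has {4,5,7,9}; region has {1,2,3,4,5,6,7} → only 8 remains.
r5c7 = 9: row 5 has {1,2,3,4,5,6,8}; col 7 has {1,2,6,7}; region has {1,2,3,4,5,6,7,8} → only 9 remains.
r5c9 = 7: row 5 has {1,2,3,4,5,6,8,9}; col 9 has {1,2,3,5,8,9}; region has {1,2,3,4,9} → only 7 remains.
r6c1 = 4: row 6 has {1,2,3,5,6,7,9}; col 1 has {1,6,9}; region has {1,3,6,8,9} → only 4 remains.
r6c7 = 8: row 6 has {1,2,3,4,5,6,7,9}; col 7 has {1,2,6,7,9}; region has {1,2,3,4,7,9} → only 8 remains.
r7c7 = 5: row 7 has {1,2,3,4,8,9}; col 7 has {1,2,6,7,8,9}; region has {1,2,3,4,7,8,9} → only 5 remains.
r7c9 = 6: row 7 has {1,2,3,4,5,8,9}; col 9 has {1,2,3,5,7,8,9}; region has {1,2,3,4,5,7,8,9} → only 6 remains.
r8c1 = 2: row 8 has {1,3,4,5,6,7,8,9}; col 1 has {1,4,6,9}; region has {1,3,4,6,8,9} → only 2 remains.
r9c9 = 4: row 9 has {1,2,5,8,9}; col 9 has {1,2,3,5,6,7,8,9}; region has {1,2,5,8,9} → only 4 remains.
r1c3 = 9: row 1 has {2,5,6,7}; col 3 has {1,2,3,4,8}; region has {1,2,6,7} → only 9 remains.
r1c4 = 4: row 1 has {2,5,6,7,9}; col 4 has {1,2,3,5,8}; region has {1,2,6,7,9} → only 4 remains.
r1c7 = 3: row 1 has {2,4,5,6,7,9}; col 7 has {1,2,5,6,7,8,9}; region has {2,4,5,7,8,9} → only 3 remains.
r2c3 = 5: row 2 has {1,2,4,8,9}; col 3 has {1,2,3,4,8,9}; region has {1,2,4,6,7,9} → only 5 remains.
r2c5 = 6: row 2 has {1,2,4,5,8,9}; col 5 has {4,5,7,8,9}; region has {2,3,4,5,7,8,9} → only 6 remains.
r3c3 = 6: row 3 has {1,3,5,7,8}; col 3 has {1,2,3,4,5,8,9}; region has {1,3,5,8} → only 6 remains.
r3c4 = 9: row 3 has {1,3,5,6,7,8}; col 4 has {1,2,3,4,5,8}; region has {1,3,5,6,8} → only 9 remains.
r3c5 = 2: row 3 has {1,3,5,6,7,8,9}; col 5 has {4,5,6,7,8,9}; region has {1,3,5,6,8,9} → only 2 remains.
r3c7 = 4: row 3 has {1,2,3,5,6,7,8,9}; col 7 has {1,2,3,5,6,7,8,9}; region has {1,2,3,5,6,8,9} → only 4 remains.
r4c1 = 5: row 4 has {1,2,3,4,6,7,8,9}; col 1 has {1,2,4,6,9}; region has {1,2,3,4,6,8,9} → only 5 remains.
r7c1 = 7: row 7 has {1,2,3,4,5,6,8,9}; col 1 has {1,2,4,5,6,9}; region has {1,2,3,4,5,6,8,9} → only 7 remains.
r9c3 = 7: row 9 has {1,2,4,5,8,9}; col 3 has {1,2,3,4,5,6,8,9}; region has {1,2,4,5,8,9} → only 7 remains.
r9c4 = 6: row 9 has {1,2,4,5,7,8,9}; col 4 has {1,2,3,4,5,8,9}; region has {1,2,4,5,7,8,9} → only 6 remains.
r9c5 = 3: row 9 has {1,2,4,5,6,7,8,9}; col 5 has {2,4,5,6,7,8,9}; region has {1,2,4,5,6,7,8,9} → only 3 remains.
r1c1 = 8: row 1 has {2,3,4,5,6,7,9}; col 1 has {1,2,4,5,6,7,9}; region has {1,2,4,5,6,7,9} → only 8 remains.
r1c5 = 1: row 1 has {2,3,4,5,6,7,8,9}; col 5 has {2,3,4,5,6,7,8,9}; region has {2,3,4,5,6,7,8,9} → only 1 remains.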